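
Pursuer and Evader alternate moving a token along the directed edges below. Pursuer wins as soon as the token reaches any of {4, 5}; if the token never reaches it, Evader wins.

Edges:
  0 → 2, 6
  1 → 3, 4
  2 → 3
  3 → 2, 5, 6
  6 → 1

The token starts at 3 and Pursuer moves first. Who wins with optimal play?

Track states (vertex, player-to-move).
A0 = {(4,Pursuer), (4,Evader), (5,Pursuer), (5,Evader)}
A1: add {(1,Pursuer), (3,Pursuer)}.
(3,Pursuer) ∈ A1 ⇒ Pursuer forces the target.

Pursuer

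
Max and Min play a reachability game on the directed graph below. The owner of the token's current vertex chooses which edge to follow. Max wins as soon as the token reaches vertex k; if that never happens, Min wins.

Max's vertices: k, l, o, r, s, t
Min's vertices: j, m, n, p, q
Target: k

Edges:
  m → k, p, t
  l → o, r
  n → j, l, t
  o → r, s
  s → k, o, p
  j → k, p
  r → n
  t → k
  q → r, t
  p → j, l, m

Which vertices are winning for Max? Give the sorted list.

A0 = {k}
A1: add {s, t} — s (Max) has s→k; t (Max) has t→k.
A2: add {o} — o (Max) has o→s.
A3: add {l} — l (Max) has l→o.
A4 = A3; e.g. j (Min) can still go to p. Fixed point.
Max's winning region = {k, l, o, s, t}.

k, l, o, s, t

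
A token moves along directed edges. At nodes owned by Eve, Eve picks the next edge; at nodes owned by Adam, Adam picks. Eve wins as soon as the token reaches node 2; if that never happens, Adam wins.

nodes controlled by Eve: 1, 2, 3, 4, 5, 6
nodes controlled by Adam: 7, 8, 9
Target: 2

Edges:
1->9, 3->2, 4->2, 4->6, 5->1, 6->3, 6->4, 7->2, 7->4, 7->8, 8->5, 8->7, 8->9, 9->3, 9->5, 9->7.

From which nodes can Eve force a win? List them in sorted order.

2, 3, 4, 6

A0 = {2}
A1: add {3, 4} — 3 (Eve) has 3→2; 4 (Eve) has 4→2.
A2: add {6} — 6 (Eve) has 6→3.
A3 = A2; e.g. 1 (Eve) has no edge into A2. Fixed point.
Eve's winning region = {2, 3, 4, 6}.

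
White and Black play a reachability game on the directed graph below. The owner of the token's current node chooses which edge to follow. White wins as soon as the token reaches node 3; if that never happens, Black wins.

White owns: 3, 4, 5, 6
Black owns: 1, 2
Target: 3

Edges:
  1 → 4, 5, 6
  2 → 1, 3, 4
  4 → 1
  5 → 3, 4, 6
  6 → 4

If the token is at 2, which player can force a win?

Black

A0 = {3}
A1: add {5} — 5 (White) has 5→3.
A2 = A1; e.g. 1 (Black) can still go to 4. Fixed point.
2 never enters the attractor, so Black can avoid the target forever.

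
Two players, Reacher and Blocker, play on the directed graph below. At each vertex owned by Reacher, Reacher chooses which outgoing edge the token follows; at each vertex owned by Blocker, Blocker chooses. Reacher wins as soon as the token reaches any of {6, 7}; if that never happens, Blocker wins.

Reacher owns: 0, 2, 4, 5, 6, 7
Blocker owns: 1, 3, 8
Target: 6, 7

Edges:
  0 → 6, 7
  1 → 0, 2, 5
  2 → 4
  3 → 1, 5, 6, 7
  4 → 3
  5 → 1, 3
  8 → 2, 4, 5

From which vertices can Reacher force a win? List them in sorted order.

A0 = {6, 7}
A1: add {0} — 0 (Reacher) has 0→6.
A2 = A1; e.g. 1 (Blocker) can still go to 2. Fixed point.
Reacher's winning region = {0, 6, 7}.

0, 6, 7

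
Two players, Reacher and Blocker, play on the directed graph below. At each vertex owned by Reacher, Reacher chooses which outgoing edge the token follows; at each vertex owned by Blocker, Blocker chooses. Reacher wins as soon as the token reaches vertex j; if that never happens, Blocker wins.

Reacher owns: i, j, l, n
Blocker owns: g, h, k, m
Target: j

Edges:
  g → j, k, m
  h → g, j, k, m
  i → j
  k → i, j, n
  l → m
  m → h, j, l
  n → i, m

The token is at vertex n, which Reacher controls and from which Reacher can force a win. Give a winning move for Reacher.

i

A0 = {j}
A1: add {i} — i (Reacher) has i→j.
A2: add {n} — n (Reacher) has n→i.
A3: add {k} — k (Blocker): all of {i, j, n} already in.
A4 = A3; e.g. g (Blocker) can still go to m. Fixed point.
From n, successor i is in the attractor (rank 1); the other successor m is not.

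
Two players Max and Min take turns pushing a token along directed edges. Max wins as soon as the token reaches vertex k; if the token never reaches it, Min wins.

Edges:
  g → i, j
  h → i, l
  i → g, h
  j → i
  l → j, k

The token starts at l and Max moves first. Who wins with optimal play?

Track states (vertex, player-to-move).
A0 = {(k,Max), (k,Min)}
A1: add {(l,Max)}.
(l,Max) ∈ A1 ⇒ Max forces the target.

Max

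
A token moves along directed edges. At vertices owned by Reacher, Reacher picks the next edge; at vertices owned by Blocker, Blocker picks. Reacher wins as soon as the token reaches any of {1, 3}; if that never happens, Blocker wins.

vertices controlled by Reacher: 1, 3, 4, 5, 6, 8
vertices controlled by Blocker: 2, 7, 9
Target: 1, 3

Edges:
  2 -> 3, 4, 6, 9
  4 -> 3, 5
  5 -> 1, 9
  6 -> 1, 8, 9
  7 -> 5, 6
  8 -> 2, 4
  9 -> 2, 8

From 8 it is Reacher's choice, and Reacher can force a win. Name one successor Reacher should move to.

4

A0 = {1, 3}
A1: add {4, 5, 6} — 4 (Reacher) has 4→3; 5 (Reacher) has 5→1; 6 (Reacher) has 6→1.
A2: add {7, 8} — 7 (Blocker): all of {5, 6} already in; 8 (Reacher) has 8→4.
A3 = A2; e.g. 2 (Blocker) can still go to 9. Fixed point.
From 8, successor 4 is in the attractor (rank 1); the other successor 2 is not.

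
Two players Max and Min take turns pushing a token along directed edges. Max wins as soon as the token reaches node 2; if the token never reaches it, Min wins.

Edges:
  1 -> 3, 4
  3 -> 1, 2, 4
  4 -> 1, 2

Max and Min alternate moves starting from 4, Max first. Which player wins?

Max

Track states (vertex, player-to-move).
A0 = {(2,Max), (2,Min)}
A1: add {(3,Max), (4,Max)}.
(4,Max) ∈ A1 ⇒ Max forces the target.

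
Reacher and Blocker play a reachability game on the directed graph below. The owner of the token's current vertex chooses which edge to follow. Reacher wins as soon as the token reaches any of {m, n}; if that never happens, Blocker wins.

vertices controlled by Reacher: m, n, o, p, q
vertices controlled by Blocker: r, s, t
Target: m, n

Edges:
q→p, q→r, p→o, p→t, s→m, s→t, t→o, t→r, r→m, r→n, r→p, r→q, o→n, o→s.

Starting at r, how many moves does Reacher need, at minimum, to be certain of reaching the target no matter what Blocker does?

4

A0 = {m, n}
A1: add {o} — o (Reacher) has o→n.
A2: add {p} — p (Reacher) has p→o.
A3: add {q} — q (Reacher) has q→p.
A4: add {r} — r (Blocker): all of {m, n, p, q} already in.
r enters the attractor at level 4, so Reacher can force the target in 4 moves from there.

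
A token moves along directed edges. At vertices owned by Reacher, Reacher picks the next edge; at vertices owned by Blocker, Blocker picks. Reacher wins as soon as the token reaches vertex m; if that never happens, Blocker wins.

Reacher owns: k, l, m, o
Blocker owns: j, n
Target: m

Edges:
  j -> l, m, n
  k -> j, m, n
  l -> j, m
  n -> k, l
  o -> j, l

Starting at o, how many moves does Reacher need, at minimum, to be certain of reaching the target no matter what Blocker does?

2

A0 = {m}
A1: add {k, l} — k (Reacher) has k→m; l (Reacher) has l→m.
A2: add {n, o} — n (Blocker): all of {k, l} already in; o (Reacher) has o→l.
o enters the attractor at level 2, so Reacher can force the target in 2 moves from there.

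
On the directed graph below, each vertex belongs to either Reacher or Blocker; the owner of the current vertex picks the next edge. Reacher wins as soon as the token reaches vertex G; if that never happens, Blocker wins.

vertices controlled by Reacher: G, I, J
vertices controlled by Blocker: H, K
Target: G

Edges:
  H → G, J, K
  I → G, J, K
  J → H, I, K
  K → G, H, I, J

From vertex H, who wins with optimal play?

A0 = {G}
A1: add {I} — I (Reacher) has I→G.
A2: add {J} — J (Reacher) has J→I.
A3 = A2; e.g. H (Blocker) can still go to K. Fixed point.
H never enters the attractor, so Blocker can avoid the target forever.

Blocker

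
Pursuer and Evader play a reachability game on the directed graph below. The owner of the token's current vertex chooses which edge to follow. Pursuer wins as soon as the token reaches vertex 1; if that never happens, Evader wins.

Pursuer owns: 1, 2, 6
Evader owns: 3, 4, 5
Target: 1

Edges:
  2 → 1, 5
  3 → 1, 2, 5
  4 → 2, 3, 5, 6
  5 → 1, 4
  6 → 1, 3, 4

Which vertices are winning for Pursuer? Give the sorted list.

1, 2, 6

A0 = {1}
A1: add {2, 6} — 2 (Pursuer) has 2→1; 6 (Pursuer) has 6→1.
A2 = A1; e.g. 3 (Evader) can still go to 5. Fixed point.
Pursuer's winning region = {1, 2, 6}.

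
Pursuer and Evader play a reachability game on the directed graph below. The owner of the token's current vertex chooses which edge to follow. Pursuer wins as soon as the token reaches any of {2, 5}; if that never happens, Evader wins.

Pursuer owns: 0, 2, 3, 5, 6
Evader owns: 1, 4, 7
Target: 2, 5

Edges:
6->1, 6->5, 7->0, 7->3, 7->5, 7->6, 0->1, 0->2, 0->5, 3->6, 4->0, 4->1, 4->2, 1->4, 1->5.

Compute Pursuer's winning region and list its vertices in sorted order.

0, 2, 3, 5, 6, 7

A0 = {2, 5}
A1: add {0, 6} — 0 (Pursuer) has 0→2; 6 (Pursuer) has 6→5.
A2: add {3} — 3 (Pursuer) has 3→6.
A3: add {7} — 7 (Evader): all of {0, 3, 5, 6} already in.
A4 = A3; e.g. 1 (Evader) can still go to 4. Fixed point.
Pursuer's winning region = {0, 2, 3, 5, 6, 7}.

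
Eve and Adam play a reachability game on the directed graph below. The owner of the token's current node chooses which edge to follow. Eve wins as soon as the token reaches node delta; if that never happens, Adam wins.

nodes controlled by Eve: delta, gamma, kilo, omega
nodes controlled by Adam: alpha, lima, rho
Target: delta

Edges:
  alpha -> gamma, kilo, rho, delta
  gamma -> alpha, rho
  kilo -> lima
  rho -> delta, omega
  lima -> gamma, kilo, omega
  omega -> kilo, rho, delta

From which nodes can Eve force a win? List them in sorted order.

delta, gamma, omega, rho

A0 = {delta}
A1: add {omega} — omega (Eve) has omega→delta.
A2: add {rho} — rho (Adam): all of {delta, omega} already in.
A3: add {gamma} — gamma (Eve) has gamma→rho.
A4 = A3; e.g. alpha (Adam) can still go to kilo. Fixed point.
Eve's winning region = {delta, gamma, omega, rho}.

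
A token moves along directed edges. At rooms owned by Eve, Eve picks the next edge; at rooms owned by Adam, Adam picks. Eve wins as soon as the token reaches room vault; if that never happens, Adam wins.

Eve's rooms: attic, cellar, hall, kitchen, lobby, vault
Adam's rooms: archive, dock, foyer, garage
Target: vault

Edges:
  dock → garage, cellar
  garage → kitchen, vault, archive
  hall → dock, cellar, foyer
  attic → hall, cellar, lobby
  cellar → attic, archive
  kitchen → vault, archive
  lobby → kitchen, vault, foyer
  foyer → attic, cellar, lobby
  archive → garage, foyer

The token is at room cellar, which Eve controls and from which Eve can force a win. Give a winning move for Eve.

attic

A0 = {vault}
A1: add {kitchen, lobby} — kitchen (Eve) has kitchen→vault; lobby (Eve) has lobby→vault.
A2: add {attic} — attic (Eve) has attic→lobby.
A3: add {cellar} — cellar (Eve) has cellar→attic.
A4: add {foyer, hall} — hall (Eve) has hall→cellar; foyer (Adam): all of {attic, cellar, lobby} already in.
A5 = A4; e.g. dock (Adam) can still go to garage. Fixed point.
From cellar, successor attic is in the attractor (rank 2); the other successor archive is not.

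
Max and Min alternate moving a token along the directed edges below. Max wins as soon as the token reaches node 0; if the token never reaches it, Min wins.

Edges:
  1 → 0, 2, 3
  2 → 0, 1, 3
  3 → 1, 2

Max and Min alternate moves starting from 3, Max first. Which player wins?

Min

Track states (vertex, player-to-move).
A0 = {(0,Max), (0,Min)}
A1: add {(1,Max), (2,Max)}.
A2: add {(3,Min)}.
A3 = A2; e.g. (1,Min) stays out. (3,Max) never enters ⇒ Min avoids the target.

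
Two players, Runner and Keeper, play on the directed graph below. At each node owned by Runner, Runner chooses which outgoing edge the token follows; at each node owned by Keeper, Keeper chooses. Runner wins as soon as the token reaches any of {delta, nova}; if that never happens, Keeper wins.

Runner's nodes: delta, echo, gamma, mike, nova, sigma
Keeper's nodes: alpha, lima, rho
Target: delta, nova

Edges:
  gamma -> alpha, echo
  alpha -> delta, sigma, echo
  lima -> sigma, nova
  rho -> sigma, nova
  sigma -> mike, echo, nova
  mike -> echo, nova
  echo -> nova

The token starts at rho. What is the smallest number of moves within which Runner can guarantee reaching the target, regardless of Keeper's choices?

A0 = {delta, nova}
A1: add {echo, mike, sigma} — sigma (Runner) has sigma→nova; mike (Runner) has mike→nova; echo (Runner) has echo→nova.
A2: add {alpha, gamma, lima, rho} — gamma (Runner) has gamma→echo; alpha (Keeper): all of {delta, sigma, echo} already in; lima (Keeper): all of {sigma, nova} already in; rho (Keeper): all of {sigma, nova} already in.
A2 = all vertices. Fixed point.
rho enters the attractor at level 2, so Runner can force the target in 2 moves from there.

2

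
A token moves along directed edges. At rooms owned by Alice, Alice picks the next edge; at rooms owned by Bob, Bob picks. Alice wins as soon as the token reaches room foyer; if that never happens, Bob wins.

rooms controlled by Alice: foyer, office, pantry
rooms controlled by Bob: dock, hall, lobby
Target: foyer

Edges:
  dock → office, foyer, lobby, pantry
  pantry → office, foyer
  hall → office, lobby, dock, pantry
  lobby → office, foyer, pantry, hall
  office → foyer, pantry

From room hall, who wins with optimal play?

Bob

A0 = {foyer}
A1: add {office, pantry} — office (Alice) has office→foyer; pantry (Alice) has pantry→foyer.
A2 = A1; e.g. lobby (Bob) can still go to hall. Fixed point.
hall never enters the attractor, so Bob can avoid the target forever.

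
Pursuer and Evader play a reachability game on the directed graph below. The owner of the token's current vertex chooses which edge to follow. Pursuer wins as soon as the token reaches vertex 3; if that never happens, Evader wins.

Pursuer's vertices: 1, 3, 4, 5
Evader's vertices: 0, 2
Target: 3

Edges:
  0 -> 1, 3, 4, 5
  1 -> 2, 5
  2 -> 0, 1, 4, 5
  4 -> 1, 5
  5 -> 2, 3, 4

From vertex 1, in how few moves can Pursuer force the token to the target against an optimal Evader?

2

A0 = {3}
A1: add {5} — 5 (Pursuer) has 5→3.
A2: add {1, 4} — 1 (Pursuer) has 1→5; 4 (Pursuer) has 4→5.
1 enters the attractor at level 2, so Pursuer can force the target in 2 moves from there.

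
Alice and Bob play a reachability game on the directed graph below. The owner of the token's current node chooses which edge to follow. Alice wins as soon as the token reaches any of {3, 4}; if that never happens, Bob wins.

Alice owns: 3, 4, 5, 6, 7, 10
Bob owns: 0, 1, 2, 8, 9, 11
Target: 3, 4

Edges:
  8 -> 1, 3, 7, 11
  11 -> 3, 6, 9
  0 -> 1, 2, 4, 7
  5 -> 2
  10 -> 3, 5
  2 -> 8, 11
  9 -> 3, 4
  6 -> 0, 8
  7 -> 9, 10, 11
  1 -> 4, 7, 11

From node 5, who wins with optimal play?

Bob

A0 = {3, 4}
A1: add {9, 10} — 9 (Bob): all of {3, 4} already in; 10 (Alice) has 10→3.
A2: add {7} — 7 (Alice) has 7→9.
A3 = A2; e.g. 0 (Bob) can still go to 1. Fixed point.
5 never enters the attractor, so Bob can avoid the target forever.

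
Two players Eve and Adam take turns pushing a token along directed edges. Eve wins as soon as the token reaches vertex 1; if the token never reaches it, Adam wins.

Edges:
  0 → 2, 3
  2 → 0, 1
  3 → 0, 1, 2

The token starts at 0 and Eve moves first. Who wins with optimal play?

Adam

Track states (vertex, player-to-move).
A0 = {(1,Eve), (1,Adam)}
A1: add {(2,Eve), (3,Eve)}.
A2: add {(0,Adam)}.
A3 = A2; e.g. (0,Eve) stays out. (0,Eve) never enters ⇒ Adam avoids the target.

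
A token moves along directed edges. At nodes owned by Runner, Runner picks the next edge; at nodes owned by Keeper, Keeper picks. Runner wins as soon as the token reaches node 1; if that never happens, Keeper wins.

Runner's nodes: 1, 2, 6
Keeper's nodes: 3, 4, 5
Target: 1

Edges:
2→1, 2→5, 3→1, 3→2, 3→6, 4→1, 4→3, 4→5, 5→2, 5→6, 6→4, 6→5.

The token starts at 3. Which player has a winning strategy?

Keeper

A0 = {1}
A1: add {2} — 2 (Runner) has 2→1.
A2 = A1; e.g. 3 (Keeper) can still go to 6. Fixed point.
3 never enters the attractor, so Keeper can avoid the target forever.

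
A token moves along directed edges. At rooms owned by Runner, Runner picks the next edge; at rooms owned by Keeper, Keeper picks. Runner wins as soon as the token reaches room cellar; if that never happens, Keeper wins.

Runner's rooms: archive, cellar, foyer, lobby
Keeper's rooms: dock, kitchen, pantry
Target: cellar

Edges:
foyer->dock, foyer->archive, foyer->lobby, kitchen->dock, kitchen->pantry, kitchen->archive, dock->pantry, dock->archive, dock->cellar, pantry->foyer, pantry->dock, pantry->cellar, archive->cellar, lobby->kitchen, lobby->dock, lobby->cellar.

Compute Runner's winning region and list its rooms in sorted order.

A0 = {cellar}
A1: add {archive, lobby} — archive (Runner) has archive→cellar; lobby (Runner) has lobby→cellar.
A2: add {foyer} — foyer (Runner) has foyer→archive.
A3 = A2; e.g. kitchen (Keeper) can still go to dock. Fixed point.
Runner's winning region = {archive, cellar, foyer, lobby}.

archive, cellar, foyer, lobby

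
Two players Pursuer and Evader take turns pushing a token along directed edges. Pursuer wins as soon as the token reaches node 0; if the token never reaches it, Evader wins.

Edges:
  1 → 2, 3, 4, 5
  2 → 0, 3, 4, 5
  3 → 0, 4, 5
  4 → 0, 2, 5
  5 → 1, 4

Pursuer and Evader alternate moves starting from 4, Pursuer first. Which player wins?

Track states (vertex, player-to-move).
A0 = {(0,Pursuer), (0,Evader)}
A1: add {(2,Pursuer), (3,Pursuer), (4,Pursuer)}.
(4,Pursuer) ∈ A1 ⇒ Pursuer forces the target.

Pursuer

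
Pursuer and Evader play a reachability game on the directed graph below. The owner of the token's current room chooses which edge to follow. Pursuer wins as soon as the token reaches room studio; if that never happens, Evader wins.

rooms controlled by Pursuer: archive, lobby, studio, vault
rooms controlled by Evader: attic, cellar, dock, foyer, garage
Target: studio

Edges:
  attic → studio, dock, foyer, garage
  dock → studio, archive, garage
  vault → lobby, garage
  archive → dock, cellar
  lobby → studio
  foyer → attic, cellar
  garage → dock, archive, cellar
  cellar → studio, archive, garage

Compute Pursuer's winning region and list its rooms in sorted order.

A0 = {studio}
A1: add {lobby} — lobby (Pursuer) has lobby→studio.
A2: add {vault} — vault (Pursuer) has vault→lobby.
A3 = A2; e.g. attic (Evader) can still go to dock. Fixed point.
Pursuer's winning region = {lobby, studio, vault}.

lobby, studio, vault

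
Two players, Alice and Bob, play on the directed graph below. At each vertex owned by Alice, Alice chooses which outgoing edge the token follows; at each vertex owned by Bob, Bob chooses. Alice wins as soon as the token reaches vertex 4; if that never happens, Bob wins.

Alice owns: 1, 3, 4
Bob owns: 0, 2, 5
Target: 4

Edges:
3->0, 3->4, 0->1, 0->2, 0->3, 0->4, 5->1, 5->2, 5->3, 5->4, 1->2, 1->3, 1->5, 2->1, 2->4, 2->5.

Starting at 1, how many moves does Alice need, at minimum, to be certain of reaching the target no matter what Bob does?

A0 = {4}
A1: add {3} — 3 (Alice) has 3→4.
A2: add {1} — 1 (Alice) has 1→3.
A3 = A2; e.g. 0 (Bob) can still go to 2. Fixed point.
1 enters the attractor at level 2, so Alice can force the target in 2 moves from there.

2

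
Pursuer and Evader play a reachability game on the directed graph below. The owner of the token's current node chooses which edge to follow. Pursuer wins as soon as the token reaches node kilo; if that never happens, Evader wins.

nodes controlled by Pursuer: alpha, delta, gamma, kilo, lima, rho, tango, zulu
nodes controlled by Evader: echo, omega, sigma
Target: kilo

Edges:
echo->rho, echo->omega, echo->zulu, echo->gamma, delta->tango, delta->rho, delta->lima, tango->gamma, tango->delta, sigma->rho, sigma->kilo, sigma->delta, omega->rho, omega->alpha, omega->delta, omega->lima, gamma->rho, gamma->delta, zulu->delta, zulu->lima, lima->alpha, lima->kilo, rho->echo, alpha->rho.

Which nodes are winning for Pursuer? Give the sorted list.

A0 = {kilo}
A1: add {lima} — lima (Pursuer) has lima→kilo.
A2: add {delta, zulu} — zulu (Pursuer) has zulu→lima; delta (Pursuer) has delta→lima.
A3: add {gamma, tango} — tango (Pursuer) has tango→delta; gamma (Pursuer) has gamma→delta.
A4 = A3; e.g. rho (Pursuer) has no edge into A3. Fixed point.
Pursuer's winning region = {delta, gamma, kilo, lima, tango, zulu}.

delta, gamma, kilo, lima, tango, zulu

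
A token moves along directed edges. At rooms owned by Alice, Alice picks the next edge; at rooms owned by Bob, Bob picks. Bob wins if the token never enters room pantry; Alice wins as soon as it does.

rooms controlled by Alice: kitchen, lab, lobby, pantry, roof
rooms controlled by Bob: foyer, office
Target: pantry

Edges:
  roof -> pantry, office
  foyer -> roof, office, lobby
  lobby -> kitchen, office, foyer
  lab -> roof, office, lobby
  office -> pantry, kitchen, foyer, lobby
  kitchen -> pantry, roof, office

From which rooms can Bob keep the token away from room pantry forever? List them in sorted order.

foyer, office

A0 = {pantry}
A1: add {kitchen, roof} — roof (Alice) has roof→pantry; kitchen (Alice) has kitchen→pantry.
A2: add {lab, lobby} — lab (Alice) has lab→roof; lobby (Alice) has lobby→kitchen.
A3 = A2; e.g. office (Bob) can still go to foyer. Fixed point.
Alice's attractor = {kitchen, lab, lobby, pantry, roof}; Bob avoids the target exactly from the complement.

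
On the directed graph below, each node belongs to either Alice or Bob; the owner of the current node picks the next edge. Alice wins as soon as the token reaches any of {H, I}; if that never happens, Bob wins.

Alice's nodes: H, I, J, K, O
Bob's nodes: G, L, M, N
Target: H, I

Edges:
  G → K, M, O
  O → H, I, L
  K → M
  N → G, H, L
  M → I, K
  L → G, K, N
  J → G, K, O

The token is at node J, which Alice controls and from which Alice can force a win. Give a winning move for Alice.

O

A0 = {H, I}
A1: add {O} — O (Alice) has O→H.
A2: add {J} — J (Alice) has J→O.
A3 = A2; e.g. G (Bob) can still go to K. Fixed point.
From J, successor O is in the attractor (rank 1); the other successors G, K are not.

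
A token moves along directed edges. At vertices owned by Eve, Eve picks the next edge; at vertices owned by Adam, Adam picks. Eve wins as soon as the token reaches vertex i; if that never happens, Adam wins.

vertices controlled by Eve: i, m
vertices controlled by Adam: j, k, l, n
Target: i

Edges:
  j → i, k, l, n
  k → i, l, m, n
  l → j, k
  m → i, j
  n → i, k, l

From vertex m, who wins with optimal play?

A0 = {i}
A1: add {m} — m (Eve) has m→i.
A2 = A1; e.g. j (Adam) can still go to k. Fixed point.
m ∈ A1, so Eve can force the target.

Eve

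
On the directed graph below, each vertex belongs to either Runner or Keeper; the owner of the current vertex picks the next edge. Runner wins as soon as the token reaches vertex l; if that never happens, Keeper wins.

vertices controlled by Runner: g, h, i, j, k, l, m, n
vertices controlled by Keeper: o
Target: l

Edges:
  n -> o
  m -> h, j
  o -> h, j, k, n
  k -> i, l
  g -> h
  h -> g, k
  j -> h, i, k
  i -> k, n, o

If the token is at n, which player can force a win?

Keeper

A0 = {l}
A1: add {k} — k (Runner) has k→l.
A2: add {h, i, j} — h (Runner) has h→k; i (Runner) has i→k; j (Runner) has j→k.
A3: add {g, m} — g (Runner) has g→h; m (Runner) has m→h.
A4 = A3; e.g. n (Runner) has no edge into A3. Fixed point.
n never enters the attractor, so Keeper can avoid the target forever.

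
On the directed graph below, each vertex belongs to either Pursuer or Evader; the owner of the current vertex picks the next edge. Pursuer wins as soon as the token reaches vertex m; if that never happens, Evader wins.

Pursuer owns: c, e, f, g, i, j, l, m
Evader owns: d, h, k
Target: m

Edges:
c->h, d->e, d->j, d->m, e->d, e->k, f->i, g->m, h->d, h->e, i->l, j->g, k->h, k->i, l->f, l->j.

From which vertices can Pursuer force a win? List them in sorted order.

A0 = {m}
A1: add {g} — g (Pursuer) has g→m.
A2: add {j} — j (Pursuer) has j→g.
A3: add {l} — l (Pursuer) has l→j.
A4: add {i} — i (Pursuer) has i→l.
A5: add {f} — f (Pursuer) has f→i.
A6 = A5; e.g. c (Pursuer) has no edge into A5. Fixed point.
Pursuer's winning region = {f, g, i, j, l, m}.

f, g, i, j, l, m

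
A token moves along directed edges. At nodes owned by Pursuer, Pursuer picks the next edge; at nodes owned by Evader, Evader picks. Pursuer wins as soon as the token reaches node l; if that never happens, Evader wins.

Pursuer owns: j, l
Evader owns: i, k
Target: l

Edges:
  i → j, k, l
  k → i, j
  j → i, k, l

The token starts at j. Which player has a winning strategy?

Pursuer

A0 = {l}
A1: add {j} — j (Pursuer) has j→l.
A2 = A1; e.g. i (Evader) can still go to k. Fixed point.
j ∈ A1, so Pursuer can force the target.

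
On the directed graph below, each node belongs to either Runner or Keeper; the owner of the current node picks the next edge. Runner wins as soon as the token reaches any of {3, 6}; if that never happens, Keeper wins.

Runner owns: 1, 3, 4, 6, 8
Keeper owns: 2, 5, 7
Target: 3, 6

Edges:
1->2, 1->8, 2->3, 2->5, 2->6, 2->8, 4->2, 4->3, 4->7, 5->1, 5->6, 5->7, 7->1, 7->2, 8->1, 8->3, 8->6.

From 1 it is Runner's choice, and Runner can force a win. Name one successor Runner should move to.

A0 = {3, 6}
A1: add {4, 8} — 4 (Runner) has 4→3; 8 (Runner) has 8→3.
A2: add {1} — 1 (Runner) has 1→8.
A3 = A2; e.g. 2 (Keeper) can still go to 5. Fixed point.
From 1, successor 8 is in the attractor (rank 1); the other successor 2 is not.

8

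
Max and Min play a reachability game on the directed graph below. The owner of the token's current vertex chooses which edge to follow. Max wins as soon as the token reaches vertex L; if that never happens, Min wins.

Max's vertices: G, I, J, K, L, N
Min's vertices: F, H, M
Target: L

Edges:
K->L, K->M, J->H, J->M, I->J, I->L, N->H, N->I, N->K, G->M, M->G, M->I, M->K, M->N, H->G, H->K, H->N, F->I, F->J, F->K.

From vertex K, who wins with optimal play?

Max

A0 = {L}
A1: add {I, K} — I (Max) has I→L; K (Max) has K→L.
K ∈ A1, so Max can force the target.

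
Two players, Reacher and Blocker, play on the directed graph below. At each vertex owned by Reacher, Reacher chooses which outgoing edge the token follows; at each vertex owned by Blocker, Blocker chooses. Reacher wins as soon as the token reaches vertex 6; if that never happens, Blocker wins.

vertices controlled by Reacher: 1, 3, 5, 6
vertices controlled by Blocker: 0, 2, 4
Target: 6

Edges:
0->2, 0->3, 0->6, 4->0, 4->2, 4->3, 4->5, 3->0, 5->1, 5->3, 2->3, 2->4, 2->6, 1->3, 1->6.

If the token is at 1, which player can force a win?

Reacher

A0 = {6}
A1: add {1} — 1 (Reacher) has 1→6.
1 ∈ A1, so Reacher can force the target.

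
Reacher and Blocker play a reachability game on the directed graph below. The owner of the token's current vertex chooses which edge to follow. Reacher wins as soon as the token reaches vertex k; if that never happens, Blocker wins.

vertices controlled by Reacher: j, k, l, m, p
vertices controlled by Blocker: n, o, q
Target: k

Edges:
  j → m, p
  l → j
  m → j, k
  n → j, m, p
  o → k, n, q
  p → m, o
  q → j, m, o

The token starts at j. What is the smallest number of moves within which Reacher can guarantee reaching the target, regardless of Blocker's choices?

A0 = {k}
A1: add {m} — m (Reacher) has m→k.
A2: add {j, p} — j (Reacher) has j→m; p (Reacher) has p→m.
j enters the attractor at level 2, so Reacher can force the target in 2 moves from there.

2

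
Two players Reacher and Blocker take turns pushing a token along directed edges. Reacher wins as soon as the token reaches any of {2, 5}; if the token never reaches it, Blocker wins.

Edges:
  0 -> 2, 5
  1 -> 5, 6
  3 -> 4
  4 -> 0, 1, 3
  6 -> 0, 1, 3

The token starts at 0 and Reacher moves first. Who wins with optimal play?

Track states (vertex, player-to-move).
A0 = {(2,Reacher), (2,Blocker), (5,Reacher), (5,Blocker)}
A1: add {(0,Reacher), (0,Blocker), (1,Reacher)}.
(0,Reacher) ∈ A1 ⇒ Reacher forces the target.

Reacher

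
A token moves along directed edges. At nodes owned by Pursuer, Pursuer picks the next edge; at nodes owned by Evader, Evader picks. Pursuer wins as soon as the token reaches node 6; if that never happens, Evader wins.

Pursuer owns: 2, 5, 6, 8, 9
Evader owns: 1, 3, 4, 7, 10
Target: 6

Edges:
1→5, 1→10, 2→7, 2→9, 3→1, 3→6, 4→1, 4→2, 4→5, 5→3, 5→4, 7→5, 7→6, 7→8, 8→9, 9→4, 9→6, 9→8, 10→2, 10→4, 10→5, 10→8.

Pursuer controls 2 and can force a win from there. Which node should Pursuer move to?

9

A0 = {6}
A1: add {9} — 9 (Pursuer) has 9→6.
A2: add {2, 8} — 2 (Pursuer) has 2→9; 8 (Pursuer) has 8→9.
A3 = A2; e.g. 1 (Evader) can still go to 5. Fixed point.
From 2, successor 9 is in the attractor (rank 1); the other successor 7 is not.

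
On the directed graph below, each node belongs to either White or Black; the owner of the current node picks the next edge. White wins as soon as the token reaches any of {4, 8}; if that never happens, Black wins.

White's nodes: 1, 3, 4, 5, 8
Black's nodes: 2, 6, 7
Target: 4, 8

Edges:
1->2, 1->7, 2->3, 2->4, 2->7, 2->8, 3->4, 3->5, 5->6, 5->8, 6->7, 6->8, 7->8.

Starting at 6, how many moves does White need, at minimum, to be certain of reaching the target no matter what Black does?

2

A0 = {4, 8}
A1: add {3, 5, 7} — 3 (White) has 3→4; 5 (White) has 5→8; 7 (Black): all of {8} already in.
A2: add {1, 2, 6} — 1 (White) has 1→7; 2 (Black): all of {3, 4, 7, 8} already in; 6 (Black): all of {7, 8} already in.
A2 = all vertices. Fixed point.
6 enters the attractor at level 2, so White can force the target in 2 moves from there.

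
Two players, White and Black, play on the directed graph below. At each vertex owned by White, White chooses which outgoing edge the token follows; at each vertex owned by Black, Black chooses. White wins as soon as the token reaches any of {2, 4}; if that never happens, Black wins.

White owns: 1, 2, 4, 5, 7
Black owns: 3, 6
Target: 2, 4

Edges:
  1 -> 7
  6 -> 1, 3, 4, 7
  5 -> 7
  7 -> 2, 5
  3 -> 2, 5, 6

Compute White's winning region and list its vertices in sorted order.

A0 = {2, 4}
A1: add {7} — 7 (White) has 7→2.
A2: add {1, 5} — 1 (White) has 1→7; 5 (White) has 5→7.
A3 = A2; e.g. 3 (Black) can still go to 6. Fixed point.
White's winning region = {1, 2, 4, 5, 7}.

1, 2, 4, 5, 7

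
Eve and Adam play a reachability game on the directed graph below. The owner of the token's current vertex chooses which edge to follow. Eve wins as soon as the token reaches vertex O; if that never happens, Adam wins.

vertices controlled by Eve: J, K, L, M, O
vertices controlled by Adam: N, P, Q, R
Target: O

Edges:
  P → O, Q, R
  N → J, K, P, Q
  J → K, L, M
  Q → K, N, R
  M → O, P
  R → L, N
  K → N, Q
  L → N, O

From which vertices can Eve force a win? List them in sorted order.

A0 = {O}
A1: add {L, M} — L (Eve) has L→O; M (Eve) has M→O.
A2: add {J} — J (Eve) has J→L.
A3 = A2; e.g. K (Eve) has no edge into A2. Fixed point.
Eve's winning region = {J, L, M, O}.

J, L, M, O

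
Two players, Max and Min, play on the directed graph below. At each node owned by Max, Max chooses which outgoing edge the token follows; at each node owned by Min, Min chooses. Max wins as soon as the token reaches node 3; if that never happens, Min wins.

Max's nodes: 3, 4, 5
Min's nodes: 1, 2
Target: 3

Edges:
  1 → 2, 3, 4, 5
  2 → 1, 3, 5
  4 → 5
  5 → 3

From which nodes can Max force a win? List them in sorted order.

3, 4, 5

A0 = {3}
A1: add {5} — 5 (Max) has 5→3.
A2: add {4} — 4 (Max) has 4→5.
A3 = A2; e.g. 1 (Min) can still go to 2. Fixed point.
Max's winning region = {3, 4, 5}.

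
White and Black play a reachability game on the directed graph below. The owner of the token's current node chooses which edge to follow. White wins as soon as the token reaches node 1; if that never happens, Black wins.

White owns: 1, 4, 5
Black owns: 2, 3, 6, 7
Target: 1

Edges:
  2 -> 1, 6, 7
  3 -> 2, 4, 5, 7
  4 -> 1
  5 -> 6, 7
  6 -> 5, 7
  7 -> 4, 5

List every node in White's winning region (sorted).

1, 4

A0 = {1}
A1: add {4} — 4 (White) has 4→1.
A2 = A1; e.g. 2 (Black) can still go to 6. Fixed point.
White's winning region = {1, 4}.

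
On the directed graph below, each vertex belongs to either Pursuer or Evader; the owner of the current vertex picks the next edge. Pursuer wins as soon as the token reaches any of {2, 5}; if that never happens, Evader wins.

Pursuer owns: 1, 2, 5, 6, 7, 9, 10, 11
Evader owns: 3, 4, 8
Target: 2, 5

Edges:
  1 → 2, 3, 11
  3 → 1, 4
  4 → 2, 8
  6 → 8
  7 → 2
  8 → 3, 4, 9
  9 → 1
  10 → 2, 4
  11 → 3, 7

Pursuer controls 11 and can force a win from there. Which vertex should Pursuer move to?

7

A0 = {2, 5}
A1: add {1, 7, 10} — 1 (Pursuer) has 1→2; 7 (Pursuer) has 7→2; 10 (Pursuer) has 10→2.
A2: add {9, 11} — 9 (Pursuer) has 9→1; 11 (Pursuer) has 11→7.
A3 = A2; e.g. 3 (Evader) can still go to 4. Fixed point.
From 11, successor 7 is in the attractor (rank 1); the other successor 3 is not.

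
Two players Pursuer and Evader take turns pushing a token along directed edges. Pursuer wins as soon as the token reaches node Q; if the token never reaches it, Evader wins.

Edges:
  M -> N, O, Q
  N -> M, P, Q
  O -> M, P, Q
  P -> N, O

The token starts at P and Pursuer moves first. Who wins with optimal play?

Evader

Track states (vertex, player-to-move).
A0 = {(Q,Pursuer), (Q,Evader)}
A1: add {(M,Pursuer), (N,Pursuer), (O,Pursuer)}.
A2: add {(M,Evader), (P,Evader)}.
A3 = A2; e.g. (N,Evader) stays out. (P,Pursuer) never enters ⇒ Evader avoids the target.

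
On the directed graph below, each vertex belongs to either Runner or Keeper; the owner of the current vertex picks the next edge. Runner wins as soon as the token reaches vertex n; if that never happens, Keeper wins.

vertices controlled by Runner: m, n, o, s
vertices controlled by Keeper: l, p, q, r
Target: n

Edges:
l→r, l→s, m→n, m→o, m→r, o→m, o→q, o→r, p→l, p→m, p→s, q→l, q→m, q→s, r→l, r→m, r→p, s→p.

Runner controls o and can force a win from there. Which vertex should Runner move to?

A0 = {n}
A1: add {m} — m (Runner) has m→n.
A2: add {o} — o (Runner) has o→m.
A3 = A2; e.g. l (Keeper) can still go to r. Fixed point.
From o, successor m is in the attractor (rank 1); the other successors q, r are not.

m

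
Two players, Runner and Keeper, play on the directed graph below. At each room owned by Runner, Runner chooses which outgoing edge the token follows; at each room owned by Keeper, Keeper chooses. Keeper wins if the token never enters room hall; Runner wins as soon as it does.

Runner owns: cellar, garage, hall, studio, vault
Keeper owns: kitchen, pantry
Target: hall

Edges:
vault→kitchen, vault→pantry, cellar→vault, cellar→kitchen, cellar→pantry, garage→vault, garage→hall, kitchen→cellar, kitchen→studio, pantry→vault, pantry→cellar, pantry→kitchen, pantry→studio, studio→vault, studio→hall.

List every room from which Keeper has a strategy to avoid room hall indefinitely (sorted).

A0 = {hall}
A1: add {garage, studio} — garage (Runner) has garage→hall; studio (Runner) has studio→hall.
A2 = A1; e.g. vault (Runner) has no edge into A1. Fixed point.
Runner's attractor = {garage, hall, studio}; Keeper avoids the target exactly from the complement.

cellar, kitchen, pantry, vault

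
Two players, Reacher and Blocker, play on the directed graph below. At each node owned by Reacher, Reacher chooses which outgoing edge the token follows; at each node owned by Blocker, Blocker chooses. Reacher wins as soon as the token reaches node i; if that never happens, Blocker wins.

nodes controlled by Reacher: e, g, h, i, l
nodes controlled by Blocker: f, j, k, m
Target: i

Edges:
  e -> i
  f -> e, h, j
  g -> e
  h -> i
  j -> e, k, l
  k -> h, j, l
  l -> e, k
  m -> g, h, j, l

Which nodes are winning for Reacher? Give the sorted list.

A0 = {i}
A1: add {e, h} — e (Reacher) has e→i; h (Reacher) has h→i.
A2: add {g, l} — g (Reacher) has g→e; l (Reacher) has l→e.
A3 = A2; e.g. f (Blocker) can still go to j. Fixed point.
Reacher's winning region = {e, g, h, i, l}.

e, g, h, i, l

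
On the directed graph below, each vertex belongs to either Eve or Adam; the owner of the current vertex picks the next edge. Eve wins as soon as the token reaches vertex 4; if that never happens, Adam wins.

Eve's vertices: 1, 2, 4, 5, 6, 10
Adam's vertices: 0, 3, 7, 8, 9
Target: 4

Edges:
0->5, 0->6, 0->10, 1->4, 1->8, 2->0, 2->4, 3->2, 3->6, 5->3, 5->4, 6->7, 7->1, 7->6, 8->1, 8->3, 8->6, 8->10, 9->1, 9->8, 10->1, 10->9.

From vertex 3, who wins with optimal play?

Adam

A0 = {4}
A1: add {1, 2, 5} — 1 (Eve) has 1→4; 2 (Eve) has 2→4; 5 (Eve) has 5→4.
A2: add {10} — 10 (Eve) has 10→1.
A3 = A2; e.g. 0 (Adam) can still go to 6. Fixed point.
3 never enters the attractor, so Adam can avoid the target forever.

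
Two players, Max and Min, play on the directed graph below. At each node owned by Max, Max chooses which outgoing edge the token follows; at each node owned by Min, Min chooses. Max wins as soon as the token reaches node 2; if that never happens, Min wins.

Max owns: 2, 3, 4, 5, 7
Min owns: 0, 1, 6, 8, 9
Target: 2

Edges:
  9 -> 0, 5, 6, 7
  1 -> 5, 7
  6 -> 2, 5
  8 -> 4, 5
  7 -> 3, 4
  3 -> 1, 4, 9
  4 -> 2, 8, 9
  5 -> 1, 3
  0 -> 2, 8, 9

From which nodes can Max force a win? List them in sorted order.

A0 = {2}
A1: add {4} — 4 (Max) has 4→2.
A2: add {3, 7} — 3 (Max) has 3→4; 7 (Max) has 7→4.
A3: add {5} — 5 (Max) has 5→3.
A4: add {1, 6, 8} — 1 (Min): all of {5, 7} already in; 6 (Min): all of {2, 5} already in; 8 (Min): all of {4, 5} already in.
A5 = A4; e.g. 0 (Min) can still go to 9. Fixed point.
Max's winning region = {1, 2, 3, 4, 5, 6, 7, 8}.

1, 2, 3, 4, 5, 6, 7, 8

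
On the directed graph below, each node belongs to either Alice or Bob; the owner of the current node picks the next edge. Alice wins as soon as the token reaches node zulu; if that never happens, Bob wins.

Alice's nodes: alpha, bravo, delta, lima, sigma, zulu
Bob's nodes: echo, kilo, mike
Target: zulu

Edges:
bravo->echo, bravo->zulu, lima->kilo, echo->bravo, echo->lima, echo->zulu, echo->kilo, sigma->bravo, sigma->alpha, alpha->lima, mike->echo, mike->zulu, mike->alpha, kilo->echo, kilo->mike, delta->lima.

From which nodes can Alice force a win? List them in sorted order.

A0 = {zulu}
A1: add {bravo} — bravo (Alice) has bravo→zulu.
A2: add {sigma} — sigma (Alice) has sigma→bravo.
A3 = A2; e.g. lima (Alice) has no edge into A2. Fixed point.
Alice's winning region = {bravo, sigma, zulu}.

bravo, sigma, zulu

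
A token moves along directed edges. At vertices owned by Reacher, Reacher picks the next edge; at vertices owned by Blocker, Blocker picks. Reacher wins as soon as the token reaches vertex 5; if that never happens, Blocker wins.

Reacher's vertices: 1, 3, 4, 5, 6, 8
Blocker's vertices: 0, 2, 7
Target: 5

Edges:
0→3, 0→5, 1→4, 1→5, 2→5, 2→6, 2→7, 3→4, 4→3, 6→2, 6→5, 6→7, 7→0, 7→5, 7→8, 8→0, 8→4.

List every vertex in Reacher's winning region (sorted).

1, 5, 6

A0 = {5}
A1: add {1, 6} — 1 (Reacher) has 1→5; 6 (Reacher) has 6→5.
A2 = A1; e.g. 0 (Blocker) can still go to 3. Fixed point.
Reacher's winning region = {1, 5, 6}.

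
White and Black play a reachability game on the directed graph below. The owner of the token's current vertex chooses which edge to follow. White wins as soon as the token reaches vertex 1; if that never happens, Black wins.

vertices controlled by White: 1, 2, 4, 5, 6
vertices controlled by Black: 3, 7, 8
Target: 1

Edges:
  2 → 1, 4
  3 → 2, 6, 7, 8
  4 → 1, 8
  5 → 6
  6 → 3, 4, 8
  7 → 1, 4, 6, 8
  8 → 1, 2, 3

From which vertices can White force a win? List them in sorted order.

1, 2, 4, 5, 6

A0 = {1}
A1: add {2, 4} — 2 (White) has 2→1; 4 (White) has 4→1.
A2: add {6} — 6 (White) has 6→4.
A3: add {5} — 5 (White) has 5→6.
A4 = A3; e.g. 3 (Black) can still go to 7. Fixed point.
White's winning region = {1, 2, 4, 5, 6}.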